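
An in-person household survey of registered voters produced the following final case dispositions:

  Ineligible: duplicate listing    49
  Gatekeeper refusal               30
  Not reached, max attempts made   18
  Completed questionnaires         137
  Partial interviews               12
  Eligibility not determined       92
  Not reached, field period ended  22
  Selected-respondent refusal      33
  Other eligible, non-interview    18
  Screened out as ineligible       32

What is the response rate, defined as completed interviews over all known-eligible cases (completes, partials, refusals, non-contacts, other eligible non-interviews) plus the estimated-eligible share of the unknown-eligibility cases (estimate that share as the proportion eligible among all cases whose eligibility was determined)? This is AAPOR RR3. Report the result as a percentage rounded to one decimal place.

Declined to participate = 30 + 33 = 63
Never reached = 22 + 18 = 40
Ineligible = 32 + 49 = 81
Num: 137
Eligible (known): 137 + 12 + 63 + 40 + 18 = 270
e = 270 / (270 + 81) = 270 / 351 = 0.7692
Estimated eligible among unknowns: 0.7692 × 92 = 70.77
Base: 270 + 70.77 = 340.77
RR3 = 137 / 340.77 = 0.4020

40.2%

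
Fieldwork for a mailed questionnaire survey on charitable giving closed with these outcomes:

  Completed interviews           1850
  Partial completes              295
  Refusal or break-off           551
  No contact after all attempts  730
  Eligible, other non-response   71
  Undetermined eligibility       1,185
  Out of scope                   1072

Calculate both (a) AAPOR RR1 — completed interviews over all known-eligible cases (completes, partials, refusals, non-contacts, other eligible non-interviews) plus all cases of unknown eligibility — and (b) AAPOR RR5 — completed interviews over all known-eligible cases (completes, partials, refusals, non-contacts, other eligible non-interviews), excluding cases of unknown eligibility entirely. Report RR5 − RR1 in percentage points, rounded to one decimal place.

13.4

Numerator: 1850
Denom: 1850 + 295 + 551 + 730 + 71 + 1185 = 4682
RR1 = 1850 / 4682 = 0.3951
Denom: 1850 + 295 + 551 + 730 + 71 = 3497
RR5 = 1850 / 3497 = 0.5290
Difference = 52.90 − 39.51 = 13.39 percentage points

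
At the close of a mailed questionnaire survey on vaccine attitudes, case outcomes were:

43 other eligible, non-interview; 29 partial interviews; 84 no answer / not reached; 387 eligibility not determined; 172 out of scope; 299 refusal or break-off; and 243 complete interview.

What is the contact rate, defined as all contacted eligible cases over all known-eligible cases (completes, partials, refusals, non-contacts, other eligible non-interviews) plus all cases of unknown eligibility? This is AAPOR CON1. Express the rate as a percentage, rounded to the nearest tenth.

56.6%

Num → 243 + 29 + 299 + 43 = 614
Denominator → 243 + 29 + 299 + 84 + 43 + 387 = 1085
CON1 = 614 / 1085 = 0.5659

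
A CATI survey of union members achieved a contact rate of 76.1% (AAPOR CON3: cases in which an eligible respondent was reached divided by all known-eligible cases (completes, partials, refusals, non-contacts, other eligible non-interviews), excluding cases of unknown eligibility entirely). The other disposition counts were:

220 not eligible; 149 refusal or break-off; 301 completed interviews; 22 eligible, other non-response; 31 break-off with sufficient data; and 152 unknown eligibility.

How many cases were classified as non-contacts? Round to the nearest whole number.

158

Num → 301 + 31 + 149 + 22 = 503
CON3 = 503 / D = 0.761
D = 503 / 0.761 = 661.0
Rest of base = 503
non-contacts = 661.0 − 503 ≈ 158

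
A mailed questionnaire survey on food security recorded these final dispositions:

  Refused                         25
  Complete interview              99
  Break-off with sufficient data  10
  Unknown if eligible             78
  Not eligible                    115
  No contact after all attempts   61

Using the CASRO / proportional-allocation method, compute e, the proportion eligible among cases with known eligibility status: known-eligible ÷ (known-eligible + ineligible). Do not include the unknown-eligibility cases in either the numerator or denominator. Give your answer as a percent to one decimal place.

62.9%

Determined eligible → 99 + 10 + 25 + 61 = 195
e = 195 / (195 + 115) = 195 / 310 = 0.6290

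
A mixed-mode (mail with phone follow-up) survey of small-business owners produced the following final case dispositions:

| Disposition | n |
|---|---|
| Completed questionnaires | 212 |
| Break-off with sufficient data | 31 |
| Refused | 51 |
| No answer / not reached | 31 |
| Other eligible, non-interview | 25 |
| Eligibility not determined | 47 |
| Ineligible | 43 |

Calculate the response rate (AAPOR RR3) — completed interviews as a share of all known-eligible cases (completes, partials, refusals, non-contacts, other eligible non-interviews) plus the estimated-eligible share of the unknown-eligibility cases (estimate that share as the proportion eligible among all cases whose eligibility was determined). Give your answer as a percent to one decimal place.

54.1%

Num: 212
Eligible (known): 212 + 31 + 51 + 31 + 25 = 350
e = 350 / (350 + 43) = 350 / 393 = 0.8906
e × U: 0.8906 × 47 = 41.86
Denom: 350 + 41.86 = 391.86
RR3 = 212 / 391.86 = 0.5410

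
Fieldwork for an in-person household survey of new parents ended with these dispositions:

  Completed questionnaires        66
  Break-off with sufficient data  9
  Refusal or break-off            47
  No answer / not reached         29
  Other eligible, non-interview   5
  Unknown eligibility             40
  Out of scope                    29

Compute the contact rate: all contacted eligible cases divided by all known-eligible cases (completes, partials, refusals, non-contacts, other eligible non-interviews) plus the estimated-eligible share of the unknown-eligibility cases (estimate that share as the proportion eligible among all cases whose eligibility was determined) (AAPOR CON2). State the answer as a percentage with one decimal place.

Top = 66 + 9 + 47 + 5 = 127
Known eligible = 66 + 9 + 47 + 29 + 5 = 156
e = 156 / (156 + 29) = 156 / 185 = 0.8432
Estimated eligible among unknowns = 0.8432 × 40 = 33.73
Denominator = 156 + 33.73 = 189.73
CON2 = 127 / 189.73 = 0.6694

66.9%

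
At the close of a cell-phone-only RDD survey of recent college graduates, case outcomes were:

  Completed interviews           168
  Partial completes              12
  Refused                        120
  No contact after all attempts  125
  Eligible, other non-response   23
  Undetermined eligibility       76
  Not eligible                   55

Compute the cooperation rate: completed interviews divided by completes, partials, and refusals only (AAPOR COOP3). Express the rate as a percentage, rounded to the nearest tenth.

56.0%

Numerator → 168
Denominator → 168 + 12 + 120 = 300
COOP3 = 168 / 300 = 0.5600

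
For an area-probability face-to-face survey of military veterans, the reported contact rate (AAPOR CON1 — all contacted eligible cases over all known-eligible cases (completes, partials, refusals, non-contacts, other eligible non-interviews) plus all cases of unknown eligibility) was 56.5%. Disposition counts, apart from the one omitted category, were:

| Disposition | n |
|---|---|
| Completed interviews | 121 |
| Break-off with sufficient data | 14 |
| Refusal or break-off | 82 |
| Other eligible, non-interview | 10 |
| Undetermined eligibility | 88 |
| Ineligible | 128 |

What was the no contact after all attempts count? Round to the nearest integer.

Numerator = 121 + 14 + 82 + 10 = 227
CON1 = 227 / D = 0.565
D = 227 / 0.565 = 401.8
Remaining denominator categories sum to 315
no contact after all attempts = 401.8 − 315 ≈ 87

87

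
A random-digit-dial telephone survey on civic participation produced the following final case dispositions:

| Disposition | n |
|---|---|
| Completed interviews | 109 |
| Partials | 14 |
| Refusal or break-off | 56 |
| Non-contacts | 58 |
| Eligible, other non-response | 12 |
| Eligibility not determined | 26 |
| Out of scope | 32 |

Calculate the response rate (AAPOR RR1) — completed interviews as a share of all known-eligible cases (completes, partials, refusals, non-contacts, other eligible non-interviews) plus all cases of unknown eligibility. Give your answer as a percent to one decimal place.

Numerator: 109
Base: 109 + 14 + 56 + 58 + 12 + 26 = 275
RR1 = 109 / 275 = 0.3964

39.6%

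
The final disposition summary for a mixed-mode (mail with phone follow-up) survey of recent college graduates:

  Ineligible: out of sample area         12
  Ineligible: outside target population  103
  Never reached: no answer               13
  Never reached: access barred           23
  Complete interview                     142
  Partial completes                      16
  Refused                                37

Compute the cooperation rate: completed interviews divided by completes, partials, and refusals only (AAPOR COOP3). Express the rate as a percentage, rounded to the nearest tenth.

No answer / not reached = 13 + 23 = 36
Out of scope = 103 + 12 = 115
Numerator = 142
Denom = 142 + 16 + 37 = 195
COOP3 = 142 / 195 = 0.7282

72.8%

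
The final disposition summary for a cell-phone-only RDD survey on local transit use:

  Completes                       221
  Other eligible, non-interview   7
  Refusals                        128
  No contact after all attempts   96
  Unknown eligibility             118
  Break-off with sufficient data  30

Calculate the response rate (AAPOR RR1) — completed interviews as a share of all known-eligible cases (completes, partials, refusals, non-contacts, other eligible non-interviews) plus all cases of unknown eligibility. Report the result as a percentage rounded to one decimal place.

36.8%

Num = 221
Denom = 221 + 30 + 128 + 96 + 7 + 118 = 600
RR1 = 221 / 600 = 0.3683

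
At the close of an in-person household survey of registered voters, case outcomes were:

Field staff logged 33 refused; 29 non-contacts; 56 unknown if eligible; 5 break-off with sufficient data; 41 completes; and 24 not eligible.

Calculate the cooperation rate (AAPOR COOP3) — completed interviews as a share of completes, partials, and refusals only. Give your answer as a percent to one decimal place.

51.9%

Numerator: 41
Denom: 41 + 5 + 33 = 79
COOP3 = 41 / 79 = 0.5190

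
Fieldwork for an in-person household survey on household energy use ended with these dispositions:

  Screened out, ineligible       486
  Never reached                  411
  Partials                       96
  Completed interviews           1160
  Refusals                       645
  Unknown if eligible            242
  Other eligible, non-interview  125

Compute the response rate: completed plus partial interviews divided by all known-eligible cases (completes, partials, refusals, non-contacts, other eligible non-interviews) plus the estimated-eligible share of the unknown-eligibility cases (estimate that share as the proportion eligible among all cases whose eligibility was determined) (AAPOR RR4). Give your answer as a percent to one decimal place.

Numerator = 1160 + 96 = 1256
Known eligible = 1160 + 96 + 645 + 411 + 125 = 2437
e = 2437 / (2437 + 486) = 2437 / 2923 = 0.8337
Eligible share of unknowns = 0.8337 × 242 = 201.76
Base = 2437 + 201.76 = 2638.76
RR4 = 1256 / 2638.76 = 0.4760

47.6%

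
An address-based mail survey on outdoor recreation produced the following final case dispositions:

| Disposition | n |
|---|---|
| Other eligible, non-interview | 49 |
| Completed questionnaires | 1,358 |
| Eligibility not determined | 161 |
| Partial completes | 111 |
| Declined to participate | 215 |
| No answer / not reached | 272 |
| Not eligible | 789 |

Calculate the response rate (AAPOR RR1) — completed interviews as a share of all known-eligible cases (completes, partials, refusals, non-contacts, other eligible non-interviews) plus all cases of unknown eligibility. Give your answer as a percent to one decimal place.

62.7%

Top: 1358
Base: 1358 + 111 + 215 + 272 + 49 + 161 = 2166
RR1 = 1358 / 2166 = 0.6270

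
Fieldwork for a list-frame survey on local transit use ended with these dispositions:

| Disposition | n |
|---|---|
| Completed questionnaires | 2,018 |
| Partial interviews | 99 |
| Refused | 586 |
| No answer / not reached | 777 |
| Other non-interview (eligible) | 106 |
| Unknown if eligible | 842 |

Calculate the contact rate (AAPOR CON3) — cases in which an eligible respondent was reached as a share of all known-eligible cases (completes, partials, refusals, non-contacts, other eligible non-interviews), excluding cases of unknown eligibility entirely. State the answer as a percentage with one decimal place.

Top: 2018 + 99 + 586 + 106 = 2809
Base: 2018 + 99 + 586 + 777 + 106 = 3586
CON3 = 2809 / 3586 = 0.7833

78.3%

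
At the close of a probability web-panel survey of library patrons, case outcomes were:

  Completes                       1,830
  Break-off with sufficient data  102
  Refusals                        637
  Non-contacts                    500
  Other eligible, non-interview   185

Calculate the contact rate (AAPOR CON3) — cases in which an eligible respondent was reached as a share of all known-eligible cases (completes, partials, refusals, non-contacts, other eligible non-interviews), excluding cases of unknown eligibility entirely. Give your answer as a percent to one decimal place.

84.6%

Top = 1830 + 102 + 637 + 185 = 2754
Denominator = 1830 + 102 + 637 + 500 + 185 = 3254
CON3 = 2754 / 3254 = 0.8463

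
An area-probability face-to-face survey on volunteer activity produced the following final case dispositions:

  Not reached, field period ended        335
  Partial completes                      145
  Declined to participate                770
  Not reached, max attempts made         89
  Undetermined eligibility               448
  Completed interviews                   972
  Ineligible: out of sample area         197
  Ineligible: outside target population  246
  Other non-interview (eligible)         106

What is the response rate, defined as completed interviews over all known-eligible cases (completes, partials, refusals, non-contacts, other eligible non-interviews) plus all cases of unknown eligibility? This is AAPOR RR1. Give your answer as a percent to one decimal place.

33.9%

Non-contacts = 335 + 89 = 424
Ineligible = 246 + 197 = 443
Top = 972
Denominator = 972 + 145 + 770 + 424 + 106 + 448 = 2865
RR1 = 972 / 2865 = 0.3393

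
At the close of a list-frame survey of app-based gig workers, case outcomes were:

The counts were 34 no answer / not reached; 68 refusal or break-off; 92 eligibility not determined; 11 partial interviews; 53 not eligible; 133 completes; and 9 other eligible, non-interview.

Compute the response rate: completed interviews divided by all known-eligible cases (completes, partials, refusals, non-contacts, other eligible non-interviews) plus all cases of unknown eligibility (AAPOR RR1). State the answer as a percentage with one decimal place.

Numerator → 133
Denominator → 133 + 11 + 68 + 34 + 9 + 92 = 347
RR1 = 133 / 347 = 0.3833

38.3%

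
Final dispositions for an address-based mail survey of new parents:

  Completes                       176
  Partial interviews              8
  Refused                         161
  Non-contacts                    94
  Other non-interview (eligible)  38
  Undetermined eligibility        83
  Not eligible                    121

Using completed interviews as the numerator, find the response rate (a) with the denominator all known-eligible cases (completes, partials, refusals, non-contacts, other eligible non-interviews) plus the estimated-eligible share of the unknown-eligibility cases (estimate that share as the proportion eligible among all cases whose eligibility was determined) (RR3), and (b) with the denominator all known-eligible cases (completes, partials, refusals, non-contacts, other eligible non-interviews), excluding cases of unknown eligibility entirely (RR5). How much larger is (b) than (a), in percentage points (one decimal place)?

Top = 176
Determined eligible = 176 + 8 + 161 + 94 + 38 = 477
e = 477 / (477 + 121) = 477 / 598 = 0.7977
Eligible share of unknowns = 0.7977 × 83 = 66.21
Denominator = 477 + 66.21 = 543.21
RR3 = 176 / 543.21 = 0.3240
Denominator = 176 + 8 + 161 + 94 + 38 = 477
RR5 = 176 / 477 = 0.3690
Difference = 36.90 − 32.40 = 4.50 percentage points

4.5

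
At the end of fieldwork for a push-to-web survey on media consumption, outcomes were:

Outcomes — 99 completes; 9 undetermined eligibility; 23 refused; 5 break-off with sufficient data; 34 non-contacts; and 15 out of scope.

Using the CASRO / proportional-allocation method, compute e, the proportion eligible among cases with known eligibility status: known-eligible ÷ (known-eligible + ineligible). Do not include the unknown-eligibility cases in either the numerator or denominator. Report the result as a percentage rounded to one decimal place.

91.5%

Eligible (known) = 99 + 5 + 23 + 34 = 161
e = 161 / (161 + 15) = 161 / 176 = 0.9148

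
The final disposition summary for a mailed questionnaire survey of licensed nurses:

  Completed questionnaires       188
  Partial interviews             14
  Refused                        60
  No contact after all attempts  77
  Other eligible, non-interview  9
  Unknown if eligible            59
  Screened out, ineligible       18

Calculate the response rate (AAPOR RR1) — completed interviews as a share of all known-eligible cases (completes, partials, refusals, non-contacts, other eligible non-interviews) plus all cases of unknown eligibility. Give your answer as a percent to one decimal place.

46.2%

Numerator: 188
Base: 188 + 14 + 60 + 77 + 9 + 59 = 407
RR1 = 188 / 407 = 0.4619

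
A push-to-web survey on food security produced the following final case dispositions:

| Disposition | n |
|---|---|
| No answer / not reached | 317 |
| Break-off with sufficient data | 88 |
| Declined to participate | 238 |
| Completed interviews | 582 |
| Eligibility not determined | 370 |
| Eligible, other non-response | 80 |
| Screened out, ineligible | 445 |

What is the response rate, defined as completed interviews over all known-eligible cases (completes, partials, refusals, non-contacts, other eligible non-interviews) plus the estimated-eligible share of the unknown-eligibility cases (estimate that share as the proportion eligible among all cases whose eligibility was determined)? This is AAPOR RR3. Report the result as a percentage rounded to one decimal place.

36.8%

Numerator → 582
Known eligible → 582 + 88 + 238 + 317 + 80 = 1305
e = 1305 / (1305 + 445) = 1305 / 1750 = 0.7457
Estimated eligible among unknowns → 0.7457 × 370 = 275.91
Denom → 1305 + 275.91 = 1580.91
RR3 = 582 / 1580.91 = 0.3681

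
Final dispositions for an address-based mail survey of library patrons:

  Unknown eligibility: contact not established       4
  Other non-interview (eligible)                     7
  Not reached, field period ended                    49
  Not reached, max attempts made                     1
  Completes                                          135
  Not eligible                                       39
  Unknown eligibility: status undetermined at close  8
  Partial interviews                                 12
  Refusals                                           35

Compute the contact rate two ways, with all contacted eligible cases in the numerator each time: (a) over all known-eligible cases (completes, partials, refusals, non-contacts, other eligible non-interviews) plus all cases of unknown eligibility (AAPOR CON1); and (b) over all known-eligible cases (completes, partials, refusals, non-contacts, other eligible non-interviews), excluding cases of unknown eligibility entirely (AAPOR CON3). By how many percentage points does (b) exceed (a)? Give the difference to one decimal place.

3.8

Never reached = 49 + 1 = 50
Undetermined eligibility = 4 + 8 = 12
Top → 135 + 12 + 35 + 7 = 189
Denominator → 135 + 12 + 35 + 50 + 7 + 12 = 251
CON1 = 189 / 251 = 0.7530
Denominator → 135 + 12 + 35 + 50 + 7 = 239
CON3 = 189 / 239 = 0.7908
Difference = 79.08 − 75.30 = 3.78 percentage points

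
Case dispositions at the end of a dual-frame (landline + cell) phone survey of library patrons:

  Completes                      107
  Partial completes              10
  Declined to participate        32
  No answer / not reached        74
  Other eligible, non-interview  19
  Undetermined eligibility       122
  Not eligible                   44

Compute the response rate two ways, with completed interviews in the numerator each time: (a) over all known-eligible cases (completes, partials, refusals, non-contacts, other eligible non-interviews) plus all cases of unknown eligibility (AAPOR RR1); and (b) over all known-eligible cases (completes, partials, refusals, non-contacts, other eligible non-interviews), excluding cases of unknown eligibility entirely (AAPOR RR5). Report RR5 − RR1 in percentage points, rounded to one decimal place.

Numerator: 107
Base: 107 + 10 + 32 + 74 + 19 + 122 = 364
RR1 = 107 / 364 = 0.2940
Base: 107 + 10 + 32 + 74 + 19 = 242
RR5 = 107 / 242 = 0.4421
Difference = 44.21 − 29.40 = 14.81 percentage points

14.8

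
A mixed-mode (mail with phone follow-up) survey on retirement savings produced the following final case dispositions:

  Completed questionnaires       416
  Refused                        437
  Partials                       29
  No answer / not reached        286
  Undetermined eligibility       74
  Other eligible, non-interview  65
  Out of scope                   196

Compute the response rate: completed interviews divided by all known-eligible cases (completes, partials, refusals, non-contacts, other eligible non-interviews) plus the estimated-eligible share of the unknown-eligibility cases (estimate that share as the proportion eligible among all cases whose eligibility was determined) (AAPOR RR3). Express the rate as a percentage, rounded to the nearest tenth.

32.1%

Numerator → 416
Known eligible → 416 + 29 + 437 + 286 + 65 = 1233
e = 1233 / (1233 + 196) = 1233 / 1429 = 0.8628
Estimated eligible among unknowns → 0.8628 × 74 = 63.85
Base → 1233 + 63.85 = 1296.85
RR3 = 416 / 1296.85 = 0.3208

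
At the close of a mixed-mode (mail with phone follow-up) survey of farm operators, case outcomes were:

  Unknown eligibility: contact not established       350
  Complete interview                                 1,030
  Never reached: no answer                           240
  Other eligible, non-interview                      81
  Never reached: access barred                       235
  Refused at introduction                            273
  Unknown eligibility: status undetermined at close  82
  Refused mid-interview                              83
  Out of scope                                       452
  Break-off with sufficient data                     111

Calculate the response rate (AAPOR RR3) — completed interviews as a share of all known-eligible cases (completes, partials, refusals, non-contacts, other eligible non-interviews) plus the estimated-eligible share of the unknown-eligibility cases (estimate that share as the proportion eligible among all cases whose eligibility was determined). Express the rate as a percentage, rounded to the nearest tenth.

Refused = 273 + 83 = 356
No contact after all attempts = 240 + 235 = 475
Unknown eligibility = 350 + 82 = 432
Top → 1030
Known eligible → 1030 + 111 + 356 + 475 + 81 = 2053
e = 2053 / (2053 + 452) = 2053 / 2505 = 0.8196
e × U → 0.8196 × 432 = 354.07
Base → 2053 + 354.07 = 2407.07
RR3 = 1030 / 2407.07 = 0.4279

42.8%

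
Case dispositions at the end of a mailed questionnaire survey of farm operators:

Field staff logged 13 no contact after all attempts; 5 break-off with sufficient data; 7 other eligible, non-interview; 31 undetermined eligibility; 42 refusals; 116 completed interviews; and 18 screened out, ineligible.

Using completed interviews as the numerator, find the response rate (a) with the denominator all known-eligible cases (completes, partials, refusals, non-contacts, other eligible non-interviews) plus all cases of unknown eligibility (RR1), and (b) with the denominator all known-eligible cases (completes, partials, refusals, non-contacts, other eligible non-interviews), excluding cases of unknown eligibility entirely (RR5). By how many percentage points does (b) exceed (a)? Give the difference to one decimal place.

9.2

Top = 116
Denom = 116 + 5 + 42 + 13 + 7 + 31 = 214
RR1 = 116 / 214 = 0.5421
Denom = 116 + 5 + 42 + 13 + 7 = 183
RR5 = 116 / 183 = 0.6339
Difference = 63.39 − 54.21 = 9.18 percentage points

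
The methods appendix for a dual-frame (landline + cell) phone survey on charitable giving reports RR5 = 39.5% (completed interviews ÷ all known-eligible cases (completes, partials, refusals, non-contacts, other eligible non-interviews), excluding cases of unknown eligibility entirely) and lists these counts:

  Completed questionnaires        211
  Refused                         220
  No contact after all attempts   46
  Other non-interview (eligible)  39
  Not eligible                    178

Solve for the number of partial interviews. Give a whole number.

RR5 = 211 / D = 0.395
D = 211 / 0.395 = 534.2
Rest of base = 516
partial interviews = 534.2 − 516 ≈ 18

18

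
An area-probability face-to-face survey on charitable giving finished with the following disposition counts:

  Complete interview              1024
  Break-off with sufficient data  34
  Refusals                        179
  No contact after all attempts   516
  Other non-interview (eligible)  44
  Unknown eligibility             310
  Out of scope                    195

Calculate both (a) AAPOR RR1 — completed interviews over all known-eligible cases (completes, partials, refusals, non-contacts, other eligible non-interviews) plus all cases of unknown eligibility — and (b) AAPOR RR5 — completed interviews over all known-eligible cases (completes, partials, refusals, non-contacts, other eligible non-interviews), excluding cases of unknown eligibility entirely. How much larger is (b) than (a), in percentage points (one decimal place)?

Numerator = 1024
Base = 1024 + 34 + 179 + 516 + 44 + 310 = 2107
RR1 = 1024 / 2107 = 0.4860
Base = 1024 + 34 + 179 + 516 + 44 = 1797
RR5 = 1024 / 1797 = 0.5698
Difference = 56.98 − 48.60 = 8.38 percentage points

8.4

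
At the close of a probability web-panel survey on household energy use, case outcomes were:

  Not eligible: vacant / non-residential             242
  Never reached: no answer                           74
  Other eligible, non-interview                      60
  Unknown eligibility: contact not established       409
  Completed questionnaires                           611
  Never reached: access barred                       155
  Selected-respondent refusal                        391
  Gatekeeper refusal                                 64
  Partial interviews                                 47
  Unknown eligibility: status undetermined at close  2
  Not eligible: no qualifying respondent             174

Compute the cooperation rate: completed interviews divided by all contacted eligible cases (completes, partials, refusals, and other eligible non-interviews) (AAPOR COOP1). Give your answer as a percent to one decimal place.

Refusals = 64 + 391 = 455
No answer / not reached = 74 + 155 = 229
Eligibility not determined = 409 + 2 = 411
Not eligible = 174 + 242 = 416
Num: 611
Denominator: 611 + 47 + 455 + 60 = 1173
COOP1 = 611 / 1173 = 0.5209

52.1%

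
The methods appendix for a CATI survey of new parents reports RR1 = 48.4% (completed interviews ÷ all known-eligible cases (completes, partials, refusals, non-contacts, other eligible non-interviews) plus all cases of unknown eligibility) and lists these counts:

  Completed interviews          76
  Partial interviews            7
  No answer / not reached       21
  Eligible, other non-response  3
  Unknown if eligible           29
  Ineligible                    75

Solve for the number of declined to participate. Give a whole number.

21

RR1 = 76 / D = 0.484
D = 76 / 0.484 = 157.0
Rest of base = 136
declined to participate = 157.0 − 136 ≈ 21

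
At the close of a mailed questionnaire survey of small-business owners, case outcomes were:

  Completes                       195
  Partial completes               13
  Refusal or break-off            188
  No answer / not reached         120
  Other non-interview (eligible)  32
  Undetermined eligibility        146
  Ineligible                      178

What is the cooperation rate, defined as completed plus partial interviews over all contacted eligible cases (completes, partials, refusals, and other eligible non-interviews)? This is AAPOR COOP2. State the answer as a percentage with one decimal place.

Num = 195 + 13 = 208
Denom = 195 + 13 + 188 + 32 = 428
COOP2 = 208 / 428 = 0.4860

48.6%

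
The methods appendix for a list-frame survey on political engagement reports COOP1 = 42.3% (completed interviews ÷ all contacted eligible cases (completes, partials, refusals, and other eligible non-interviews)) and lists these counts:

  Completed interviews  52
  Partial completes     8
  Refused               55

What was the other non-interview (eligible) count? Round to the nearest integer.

8

COOP1 = 52 / D = 0.423
D = 52 / 0.423 = 122.9
Remaining denominator categories sum to 115
other non-interview (eligible) = 122.9 − 115 ≈ 8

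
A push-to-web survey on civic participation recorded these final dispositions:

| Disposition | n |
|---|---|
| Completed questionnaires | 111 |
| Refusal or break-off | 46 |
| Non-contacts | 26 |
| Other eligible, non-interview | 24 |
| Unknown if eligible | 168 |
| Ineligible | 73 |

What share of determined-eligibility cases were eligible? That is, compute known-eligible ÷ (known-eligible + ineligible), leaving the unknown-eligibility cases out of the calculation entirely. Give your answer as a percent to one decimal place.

73.9%

Eligible (known) → 111 + 46 + 26 + 24 = 207
e = 207 / (207 + 73) = 207 / 280 = 0.7393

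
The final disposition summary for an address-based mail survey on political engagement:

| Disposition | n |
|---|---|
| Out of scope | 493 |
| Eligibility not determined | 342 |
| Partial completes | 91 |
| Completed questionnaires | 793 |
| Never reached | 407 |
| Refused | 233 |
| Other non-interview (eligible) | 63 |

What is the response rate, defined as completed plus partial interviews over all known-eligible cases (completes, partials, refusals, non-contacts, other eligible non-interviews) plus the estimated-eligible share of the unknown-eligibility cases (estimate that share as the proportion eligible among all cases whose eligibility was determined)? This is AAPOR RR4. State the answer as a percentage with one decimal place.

Numerator → 793 + 91 = 884
Eligible (known) → 793 + 91 + 233 + 407 + 63 = 1587
e = 1587 / (1587 + 493) = 1587 / 2080 = 0.7630
e × U → 0.7630 × 342 = 260.95
Denom → 1587 + 260.95 = 1847.95
RR4 = 884 / 1847.95 = 0.4784

47.8%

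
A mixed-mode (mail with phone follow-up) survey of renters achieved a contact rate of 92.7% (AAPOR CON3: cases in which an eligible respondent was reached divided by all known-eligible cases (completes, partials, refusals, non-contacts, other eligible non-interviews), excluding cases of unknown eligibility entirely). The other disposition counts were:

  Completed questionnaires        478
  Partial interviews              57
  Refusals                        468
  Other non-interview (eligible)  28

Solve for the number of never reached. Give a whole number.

Numerator: 478 + 57 + 468 + 28 = 1031
CON3 = 1031 / D = 0.927
D = 1031 / 0.927 = 1112.2
Rest of base = 1031
never reached = 1112.2 − 1031 ≈ 81

81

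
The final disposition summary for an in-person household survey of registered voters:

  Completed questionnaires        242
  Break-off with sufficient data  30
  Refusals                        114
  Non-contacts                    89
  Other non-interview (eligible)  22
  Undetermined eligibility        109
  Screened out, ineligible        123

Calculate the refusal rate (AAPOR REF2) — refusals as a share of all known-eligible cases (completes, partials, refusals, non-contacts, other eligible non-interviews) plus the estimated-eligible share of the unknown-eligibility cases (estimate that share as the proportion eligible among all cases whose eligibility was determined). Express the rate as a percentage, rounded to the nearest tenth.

19.5%

Num: 114
Eligible (known): 242 + 30 + 114 + 89 + 22 = 497
e = 497 / (497 + 123) = 497 / 620 = 0.8016
e × U: 0.8016 × 109 = 87.37
Denominator: 497 + 87.37 = 584.37
REF2 = 114 / 584.37 = 0.1951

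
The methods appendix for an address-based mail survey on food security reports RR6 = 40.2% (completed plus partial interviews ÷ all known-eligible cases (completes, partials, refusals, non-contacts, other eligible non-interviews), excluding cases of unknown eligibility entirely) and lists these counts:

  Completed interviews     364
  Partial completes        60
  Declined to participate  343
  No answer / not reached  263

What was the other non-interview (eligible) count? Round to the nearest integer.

Num: 364 + 60 = 424
RR6 = 424 / D = 0.402
D = 424 / 0.402 = 1054.7
Other denominator terms total 1030
other non-interview (eligible) = 1054.7 − 1030 ≈ 25

25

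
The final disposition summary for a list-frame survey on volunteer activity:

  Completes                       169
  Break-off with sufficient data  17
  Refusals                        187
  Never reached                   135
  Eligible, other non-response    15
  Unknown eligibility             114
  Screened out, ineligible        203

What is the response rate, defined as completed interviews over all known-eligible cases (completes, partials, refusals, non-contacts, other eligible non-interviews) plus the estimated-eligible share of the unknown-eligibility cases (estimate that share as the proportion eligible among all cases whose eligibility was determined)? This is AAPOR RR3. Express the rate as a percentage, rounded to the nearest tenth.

27.9%

Num → 169
Known eligible → 169 + 17 + 187 + 135 + 15 = 523
e = 523 / (523 + 203) = 523 / 726 = 0.7204
e × U → 0.7204 × 114 = 82.13
Denominator → 523 + 82.13 = 605.13
RR3 = 169 / 605.13 = 0.2793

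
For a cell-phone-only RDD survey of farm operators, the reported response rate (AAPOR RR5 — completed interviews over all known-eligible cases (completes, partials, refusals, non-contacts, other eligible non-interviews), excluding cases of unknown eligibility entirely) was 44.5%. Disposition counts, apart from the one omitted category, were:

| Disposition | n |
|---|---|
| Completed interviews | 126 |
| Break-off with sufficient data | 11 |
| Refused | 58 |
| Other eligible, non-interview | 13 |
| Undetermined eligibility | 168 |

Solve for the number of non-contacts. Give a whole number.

RR5 = 126 / D = 0.445
D = 126 / 0.445 = 283.1
Remaining denominator categories sum to 208
non-contacts = 283.1 − 208 ≈ 75

75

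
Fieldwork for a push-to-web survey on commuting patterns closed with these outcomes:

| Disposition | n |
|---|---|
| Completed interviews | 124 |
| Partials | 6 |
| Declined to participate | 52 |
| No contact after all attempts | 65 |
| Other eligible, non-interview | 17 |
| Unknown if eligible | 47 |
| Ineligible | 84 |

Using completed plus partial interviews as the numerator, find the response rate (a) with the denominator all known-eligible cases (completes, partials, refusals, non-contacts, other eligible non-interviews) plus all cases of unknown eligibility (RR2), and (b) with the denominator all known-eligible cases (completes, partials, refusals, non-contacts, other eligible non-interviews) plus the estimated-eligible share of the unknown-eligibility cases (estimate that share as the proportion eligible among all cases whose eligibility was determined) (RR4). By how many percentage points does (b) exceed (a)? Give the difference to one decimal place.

Numerator → 124 + 6 = 130
Denom → 124 + 6 + 52 + 65 + 17 + 47 = 311
RR2 = 130 / 311 = 0.4180
Eligible (known) → 124 + 6 + 52 + 65 + 17 = 264
e = 264 / (264 + 84) = 264 / 348 = 0.7586
Eligible share of unknowns → 0.7586 × 47 = 35.65
Denom → 264 + 35.65 = 299.65
RR4 = 130 / 299.65 = 0.4338
Difference = 43.38 − 41.80 = 1.58 percentage points

1.6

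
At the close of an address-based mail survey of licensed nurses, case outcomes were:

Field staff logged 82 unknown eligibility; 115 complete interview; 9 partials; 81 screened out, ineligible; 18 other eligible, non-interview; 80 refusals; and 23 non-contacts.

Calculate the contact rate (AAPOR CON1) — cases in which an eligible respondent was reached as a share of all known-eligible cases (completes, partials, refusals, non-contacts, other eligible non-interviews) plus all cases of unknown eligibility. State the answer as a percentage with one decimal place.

Numerator → 115 + 9 + 80 + 18 = 222
Denominator → 115 + 9 + 80 + 23 + 18 + 82 = 327
CON1 = 222 / 327 = 0.6789

67.9%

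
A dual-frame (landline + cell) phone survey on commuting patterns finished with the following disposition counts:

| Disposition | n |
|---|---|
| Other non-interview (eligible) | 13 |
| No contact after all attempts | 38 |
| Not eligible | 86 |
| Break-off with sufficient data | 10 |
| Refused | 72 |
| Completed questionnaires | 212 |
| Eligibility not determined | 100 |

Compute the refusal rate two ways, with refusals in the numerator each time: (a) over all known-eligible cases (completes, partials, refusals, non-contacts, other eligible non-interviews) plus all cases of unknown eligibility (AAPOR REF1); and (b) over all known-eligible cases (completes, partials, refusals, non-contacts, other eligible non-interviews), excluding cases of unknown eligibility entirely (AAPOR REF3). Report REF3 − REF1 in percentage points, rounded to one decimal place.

Num: 72
Denom: 212 + 10 + 72 + 38 + 13 + 100 = 445
REF1 = 72 / 445 = 0.1618
Denom: 212 + 10 + 72 + 38 + 13 = 345
REF3 = 72 / 345 = 0.2087
Difference = 20.87 − 16.18 = 4.69 percentage points

4.7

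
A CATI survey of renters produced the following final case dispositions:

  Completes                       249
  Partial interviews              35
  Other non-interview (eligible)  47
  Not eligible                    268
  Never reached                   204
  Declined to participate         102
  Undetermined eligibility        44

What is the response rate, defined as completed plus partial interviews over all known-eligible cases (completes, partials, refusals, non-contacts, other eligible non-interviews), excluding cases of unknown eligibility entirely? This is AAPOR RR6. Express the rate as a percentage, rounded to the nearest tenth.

Num: 249 + 35 = 284
Denom: 249 + 35 + 102 + 204 + 47 = 637
RR6 = 284 / 637 = 0.4458

44.6%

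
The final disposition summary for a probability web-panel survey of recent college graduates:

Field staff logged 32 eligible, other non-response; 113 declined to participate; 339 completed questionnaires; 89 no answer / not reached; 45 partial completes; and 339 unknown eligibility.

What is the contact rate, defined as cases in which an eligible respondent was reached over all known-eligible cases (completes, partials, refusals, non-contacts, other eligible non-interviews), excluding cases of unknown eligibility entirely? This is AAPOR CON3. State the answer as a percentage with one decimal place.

85.6%

Top → 339 + 45 + 113 + 32 = 529
Denom → 339 + 45 + 113 + 89 + 32 = 618
CON3 = 529 / 618 = 0.8560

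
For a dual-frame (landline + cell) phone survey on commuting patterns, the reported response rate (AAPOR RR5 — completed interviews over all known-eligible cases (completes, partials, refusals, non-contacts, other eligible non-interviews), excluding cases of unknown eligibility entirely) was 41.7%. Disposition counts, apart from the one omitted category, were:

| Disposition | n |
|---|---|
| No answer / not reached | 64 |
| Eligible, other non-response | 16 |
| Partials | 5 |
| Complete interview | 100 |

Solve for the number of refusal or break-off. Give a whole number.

RR5 = 100 / D = 0.417
D = 100 / 0.417 = 239.8
Remaining denominator categories sum to 185
refusal or break-off = 239.8 − 185 ≈ 55

55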